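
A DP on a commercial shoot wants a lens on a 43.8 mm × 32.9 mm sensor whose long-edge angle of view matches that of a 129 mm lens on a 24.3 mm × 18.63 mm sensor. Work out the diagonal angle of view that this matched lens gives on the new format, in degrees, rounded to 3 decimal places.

Equal long-edge AOV ⇒ f₂ = f₁ · 43.8/24.3 = 129 × 1.80247 ≈ 232.5185 mm.
Sensor diagonal = √(43.8² + 32.9²) = √3000.8500 ≈ 54.7800 mm.
Diagonal AOV on the new format = 2·arctan(54.7800 / (2 × 232.5185)) = 2·arctan(0.11780) ≈ 13.4366°.

13.437°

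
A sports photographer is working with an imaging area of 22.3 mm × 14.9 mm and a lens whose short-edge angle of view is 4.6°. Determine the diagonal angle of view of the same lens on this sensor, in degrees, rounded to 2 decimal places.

8.27°

From the short-edge AOV: f = 14.9 / (2·tan(2.3°)) = 14.9 / 0.08033 ≈ 185.4888 mm.
Sensor diagonal = √(22.3² + 14.9²) = √719.3000 ≈ 26.8198 mm.
Diagonal AOV = 2·arctan(26.8198 / (2 × 185.4888)) = 2·arctan(0.07229) ≈ 8.2700°.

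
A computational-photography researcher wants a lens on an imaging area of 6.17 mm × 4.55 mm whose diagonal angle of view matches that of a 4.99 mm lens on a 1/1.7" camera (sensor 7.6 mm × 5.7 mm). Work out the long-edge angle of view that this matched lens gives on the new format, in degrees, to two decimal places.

74.91°

Sensor diagonal = √(7.6² + 5.7²) = √90.2500 ≈ 9.5000 mm.
Sensor diagonal = √(6.17² + 4.55²) = √58.7714 ≈ 7.6663 mm.
Equal diagonal AOV ⇒ f₂ = f₁ · 7.6663/9.5000 = 4.99 × 0.80697 ≈ 4.0268 mm.
Long-edge AOV on the new format = 2·arctan(6.17 / (2 × 4.0268)) = 2·arctan(0.76612) ≈ 74.9127°.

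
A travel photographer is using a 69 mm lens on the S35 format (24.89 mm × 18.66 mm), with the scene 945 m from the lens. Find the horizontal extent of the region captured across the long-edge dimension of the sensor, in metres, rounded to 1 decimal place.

340.9 m

dₒ: 945 m = 945000 mm.
Similar triangles through the lens centre give W/dₒ = w/dᵢ; with 1/f = 1/dₒ + 1/dᵢ this gives W = w·(dₒ − f)/f.
W = 24.89 mm × (945000 − 69) / 69 = 24.89 × 13694.6522 ≈ 340859.893 mm = 340.86 m.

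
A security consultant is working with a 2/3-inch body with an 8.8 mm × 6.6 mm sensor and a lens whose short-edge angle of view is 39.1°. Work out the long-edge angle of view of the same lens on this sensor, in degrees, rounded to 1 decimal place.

50.7°

From the short-edge AOV: f = 6.6 / (2·tan(19.55°)) = 6.6 / 0.71020 ≈ 9.2931 mm.
Long-edge AOV = 2·arctan(8.8 / (2 × 9.2931)) = 2·arctan(0.47347) ≈ 50.6721°.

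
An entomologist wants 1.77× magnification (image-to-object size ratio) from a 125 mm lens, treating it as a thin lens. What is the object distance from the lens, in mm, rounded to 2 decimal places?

With m = dᵢ/dₒ and 1/f = 1/dₒ + 1/dᵢ, substituting dᵢ = m·dₒ gives 1/f = (1 + 1/m)/dₒ, hence dₒ = f·(1 + 1/m).
dₒ = 125 × (1 + 1/1.77) = 125 × 1.56497 ≈ 195.621 mm.

195.62 mm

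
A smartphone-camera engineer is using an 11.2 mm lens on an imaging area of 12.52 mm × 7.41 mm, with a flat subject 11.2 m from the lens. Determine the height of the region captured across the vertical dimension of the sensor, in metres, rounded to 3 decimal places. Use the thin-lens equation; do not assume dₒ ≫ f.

dₒ: 11.2 m = 11200 mm.
Similar triangles through the lens centre give W/dₒ = h/dᵢ; with 1/f = 1/dₒ + 1/dᵢ this gives W = h·(dₒ − f)/f.
W = 7.41 mm × (11200 − 11.2) / 11.2 = 7.41 × 999.0000 ≈ 7402.590 mm = 7.40259 m.

7.403 m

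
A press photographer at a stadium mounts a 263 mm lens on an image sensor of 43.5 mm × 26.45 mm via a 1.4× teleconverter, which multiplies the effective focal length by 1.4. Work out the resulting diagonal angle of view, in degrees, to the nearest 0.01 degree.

7.91°

Effective focal length f = 263 × 1.4 = 368.2 mm.
Sensor diagonal = √(43.5² + 26.45²) = √2591.8525 ≈ 50.9102 mm.
α = 2·arctan(50.910 / (2 × 368.2)) = 2·arctan(0.06913) ≈ 7.9096°.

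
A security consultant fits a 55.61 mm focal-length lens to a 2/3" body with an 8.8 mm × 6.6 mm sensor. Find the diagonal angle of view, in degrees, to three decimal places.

Sensor diagonal = √(8.8² + 6.6²) = √121.0000 ≈ 11.0000 mm.
Angle of view α = 2·arctan(d/2f) with d = 11.0000 mm and f = 55.61 mm.
d/2f = 0.09890; arctan(0.09890) ≈ 5.6484°, so α ≈ 11.2967°.

11.297°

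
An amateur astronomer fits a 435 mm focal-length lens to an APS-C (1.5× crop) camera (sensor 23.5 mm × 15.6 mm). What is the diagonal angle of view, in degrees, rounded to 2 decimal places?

3.71°

Sensor diagonal = √(23.5² + 15.6²) = √795.6100 ≈ 28.2066 mm.
Angle of view α = 2·arctan(d/2f) with d = 28.2066 mm and f = 435 mm.
d/2f = 0.03242; arctan(0.03242) ≈ 1.8570°, so α ≈ 3.7139°.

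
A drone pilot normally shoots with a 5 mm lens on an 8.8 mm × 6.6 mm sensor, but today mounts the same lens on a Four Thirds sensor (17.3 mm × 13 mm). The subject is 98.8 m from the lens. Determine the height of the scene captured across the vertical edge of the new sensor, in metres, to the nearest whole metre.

257 m

The focal length stays 5 mm; the relevant sensor dimension is now h = 13 mm. Object distance dₒ = 98.8 m = 98800 mm.
Thin-lens field height W = h·(dₒ − f)/f = 13 × (98800 − 5)/5 ≈ 256867.000 mm = 256.867 m.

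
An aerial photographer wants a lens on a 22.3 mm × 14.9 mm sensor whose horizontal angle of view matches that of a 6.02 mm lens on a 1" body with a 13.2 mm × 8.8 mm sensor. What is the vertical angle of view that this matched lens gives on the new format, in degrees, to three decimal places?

Equal horizontal AOV ⇒ f₂ = f₁ · 22.3/13.2 = 6.02 × 1.68939 ≈ 10.1702 mm.
Vertical AOV on the new format = 2·arctan(14.9 / (2 × 10.1702)) = 2·arctan(0.73254) ≈ 72.4482°.

72.448°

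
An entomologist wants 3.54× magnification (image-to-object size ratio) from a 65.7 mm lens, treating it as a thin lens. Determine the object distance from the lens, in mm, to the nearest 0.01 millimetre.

With m = dᵢ/dₒ and 1/f = 1/dₒ + 1/dᵢ, substituting dᵢ = m·dₒ gives 1/f = (1 + 1/m)/dₒ, hence dₒ = f·(1 + 1/m).
dₒ = 65.7 × (1 + 1/3.54) = 65.7 × 1.28249 ≈ 84.259 mm.

84.26 mm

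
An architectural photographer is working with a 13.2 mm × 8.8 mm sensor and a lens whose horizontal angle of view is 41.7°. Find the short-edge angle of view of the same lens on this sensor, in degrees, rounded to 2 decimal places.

28.49°

From the horizontal AOV: f = 13.2 / (2·tan(20.85°)) = 13.2 / 0.76173 ≈ 17.3291 mm.
Short-edge AOV = 2·arctan(8.8 / (2 × 17.3291)) = 2·arctan(0.25391) ≈ 28.4937°.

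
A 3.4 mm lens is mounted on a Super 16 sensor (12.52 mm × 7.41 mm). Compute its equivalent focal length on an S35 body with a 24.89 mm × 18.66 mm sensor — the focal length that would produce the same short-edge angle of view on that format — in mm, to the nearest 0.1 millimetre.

8.6 mm

Equal angle of view means equal height/f ratio, so f₂ = f₁ · (height₂/height₁) = 3.4 × 18.66/7.41.
f₂ = 3.4 × 2.51822 ≈ 8.562 mm.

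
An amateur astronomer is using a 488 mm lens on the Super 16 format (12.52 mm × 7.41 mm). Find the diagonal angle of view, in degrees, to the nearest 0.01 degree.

Sensor diagonal = √(12.52² + 7.41²) = √211.6585 ≈ 14.5485 mm.
Angle of view α = 2·arctan(d/2f) with d = 14.5485 mm and f = 488 mm.
d/2f = 0.01491; arctan(0.01491) ≈ 0.8540°, so α ≈ 1.7080°.

1.71°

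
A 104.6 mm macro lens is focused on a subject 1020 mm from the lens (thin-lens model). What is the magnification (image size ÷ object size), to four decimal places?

0.1143×

Thin lens: 1/f = 1/dₒ + 1/dᵢ → 1/dᵢ = 1/104.6 − 1/1020 = 0.0085798 mm⁻¹, so dᵢ ≈ 116.5523 mm.
Magnification m = dᵢ/dₒ = 116.5523/1020 ≈ 0.11427.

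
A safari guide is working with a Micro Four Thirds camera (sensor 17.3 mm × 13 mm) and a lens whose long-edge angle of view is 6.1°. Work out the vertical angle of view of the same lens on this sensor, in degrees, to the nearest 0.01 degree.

4.59°

From the long-edge AOV: f = 17.3 / (2·tan(3.05°)) = 17.3 / 0.10657 ≈ 162.3411 mm.
Vertical AOV = 2·arctan(13 / (2 × 162.3411)) = 2·arctan(0.04004) ≈ 4.5857°.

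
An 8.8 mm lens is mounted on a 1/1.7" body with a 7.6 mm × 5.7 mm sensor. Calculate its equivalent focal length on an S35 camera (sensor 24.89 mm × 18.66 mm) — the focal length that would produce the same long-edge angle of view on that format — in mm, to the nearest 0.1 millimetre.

28.8 mm

Equal angle of view means equal width/f ratio, so f₂ = f₁ · (width₂/width₁) = 8.8 × 24.89/7.6.
f₂ = 8.8 × 3.27500 ≈ 28.820 mm.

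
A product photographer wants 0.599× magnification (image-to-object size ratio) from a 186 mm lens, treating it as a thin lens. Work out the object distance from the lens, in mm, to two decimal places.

496.52 mm

With m = dᵢ/dₒ and 1/f = 1/dₒ + 1/dᵢ, substituting dᵢ = m·dₒ gives 1/f = (1 + 1/m)/dₒ, hence dₒ = f·(1 + 1/m).
dₒ = 186 × (1 + 1/0.599) = 186 × 2.66945 ≈ 496.518 mm.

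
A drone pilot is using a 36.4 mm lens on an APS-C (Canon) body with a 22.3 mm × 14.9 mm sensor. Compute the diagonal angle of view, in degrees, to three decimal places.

40.448°

Sensor diagonal = √(22.3² + 14.9²) = √719.3000 ≈ 26.8198 mm.
Angle of view α = 2·arctan(d/2f) with d = 26.8198 mm and f = 36.4 mm.
d/2f = 0.36840; arctan(0.36840) ≈ 20.2240°, so α ≈ 40.4479°.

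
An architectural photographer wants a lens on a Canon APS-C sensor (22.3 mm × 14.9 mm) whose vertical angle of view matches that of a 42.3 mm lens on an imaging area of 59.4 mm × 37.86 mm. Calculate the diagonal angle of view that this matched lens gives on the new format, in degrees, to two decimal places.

77.70°

Equal vertical AOV ⇒ f₂ = f₁ · 14.9/37.86 = 42.3 × 0.39356 ≈ 16.6474 mm.
Sensor diagonal = √(22.3² + 14.9²) = √719.3000 ≈ 26.8198 mm.
Diagonal AOV on the new format = 2·arctan(26.8198 / (2 × 16.6474)) = 2·arctan(0.80552) ≈ 77.7046°.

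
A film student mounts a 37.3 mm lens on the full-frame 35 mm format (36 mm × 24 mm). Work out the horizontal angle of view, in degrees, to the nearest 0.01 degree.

51.52°

Angle of view α = 2·arctan(w/2f) with w = 36 mm and f = 37.3 mm.
w/2f = 0.48257; arctan(0.48257) ≈ 25.7607°, so α ≈ 51.5215°.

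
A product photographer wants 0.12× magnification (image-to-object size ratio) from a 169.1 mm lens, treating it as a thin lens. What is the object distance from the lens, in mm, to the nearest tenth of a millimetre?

With m = dᵢ/dₒ and 1/f = 1/dₒ + 1/dᵢ, substituting dᵢ = m·dₒ gives 1/f = (1 + 1/m)/dₒ, hence dₒ = f·(1 + 1/m).
dₒ = 169.1 × (1 + 1/0.12) = 169.1 × 9.33333 ≈ 1578.267 mm.

1578.3 mm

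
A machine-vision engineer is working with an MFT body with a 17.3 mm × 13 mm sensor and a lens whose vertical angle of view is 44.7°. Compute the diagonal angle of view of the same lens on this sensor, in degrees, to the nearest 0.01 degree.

From the vertical AOV: f = 13 / (2·tan(22.35°)) = 13 / 0.82230 ≈ 15.8093 mm.
Sensor diagonal = √(17.3² + 13²) = √468.2900 ≈ 21.6400 mm.
Diagonal AOV = 2·arctan(21.6400 / (2 × 15.8093)) = 2·arctan(0.68441) ≈ 68.7760°.

68.78°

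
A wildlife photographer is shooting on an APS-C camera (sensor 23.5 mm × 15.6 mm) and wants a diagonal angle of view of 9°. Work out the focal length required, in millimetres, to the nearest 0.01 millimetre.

179.20 mm

Sensor diagonal = √(23.5² + 15.6²) = √795.6100 ≈ 28.2066 mm.
From α = 2·arctan(d/2f) we get f = d / (2·tan(α/2)).
With d = 28.2066 mm and α/2 = 4.5°, tan(α/2) ≈ 0.07870, so f ≈ 28.2066 / 0.15740 ≈ 179.1992 mm.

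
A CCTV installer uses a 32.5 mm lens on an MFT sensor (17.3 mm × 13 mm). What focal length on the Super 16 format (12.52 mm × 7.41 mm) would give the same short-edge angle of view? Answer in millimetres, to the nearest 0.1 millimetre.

18.5 mm

Equal angle of view means equal height/f ratio, so f₂ = f₁ · (height₂/height₁) = 32.5 × 7.41/13.
f₂ = 32.5 × 0.57000 ≈ 18.525 mm.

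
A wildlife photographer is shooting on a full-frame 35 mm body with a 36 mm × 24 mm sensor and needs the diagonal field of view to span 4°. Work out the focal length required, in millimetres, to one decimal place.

Sensor diagonal = √(36² + 24²) = √1872.0000 ≈ 43.2666 mm.
From α = 2·arctan(d/2f) we get f = d / (2·tan(α/2)).
With d = 43.2666 mm and α/2 = 2°, tan(α/2) ≈ 0.03492, so f ≈ 43.2666 / 0.06984 ≈ 619.4969 mm.

619.5 mm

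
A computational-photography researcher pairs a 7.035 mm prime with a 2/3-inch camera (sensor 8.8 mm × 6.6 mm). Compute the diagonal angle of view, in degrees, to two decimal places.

76.04°

Sensor diagonal = √(8.8² + 6.6²) = √121.0000 ≈ 11.0000 mm.
Angle of view α = 2·arctan(d/2f) with d = 11.0000 mm and f = 7.035 mm.
d/2f = 0.78181; arctan(0.78181) ≈ 38.0185°, so α ≈ 76.0370°.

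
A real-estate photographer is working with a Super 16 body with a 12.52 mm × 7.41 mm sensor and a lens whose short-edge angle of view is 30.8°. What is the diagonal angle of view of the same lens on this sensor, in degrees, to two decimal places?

From the short-edge AOV: f = 7.41 / (2·tan(15.4°)) = 7.41 / 0.55089 ≈ 13.4509 mm.
Sensor diagonal = √(12.52² + 7.41²) = √211.6585 ≈ 14.5485 mm.
Diagonal AOV = 2·arctan(14.5485 / (2 × 13.4509)) = 2·arctan(0.54080) ≈ 56.8090°.

56.81°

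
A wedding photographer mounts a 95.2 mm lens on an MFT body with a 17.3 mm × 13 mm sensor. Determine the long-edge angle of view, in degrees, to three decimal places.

10.383°

Angle of view α = 2·arctan(w/2f) with w = 17.3 mm and f = 95.2 mm.
w/2f = 0.09086; arctan(0.09086) ≈ 5.1917°, so α ≈ 10.3834°.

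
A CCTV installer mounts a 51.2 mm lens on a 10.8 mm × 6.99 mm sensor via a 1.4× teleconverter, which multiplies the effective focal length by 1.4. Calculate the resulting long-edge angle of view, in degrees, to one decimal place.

Effective focal length f = 51.2 × 1.4 = 71.68 mm.
α = 2·arctan(10.8 / (2 × 71.68)) = 2·arctan(0.07533) ≈ 8.6165°.

8.6°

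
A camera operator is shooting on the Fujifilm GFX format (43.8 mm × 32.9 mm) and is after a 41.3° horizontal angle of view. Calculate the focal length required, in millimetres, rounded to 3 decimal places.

58.110 mm

From α = 2·arctan(w/2f) we get f = w / (2·tan(α/2)).
With w = 43.8 mm and α/2 = 20.65°, tan(α/2) ≈ 0.37687, so f ≈ 43.8 / 0.75374 ≈ 58.1100 mm.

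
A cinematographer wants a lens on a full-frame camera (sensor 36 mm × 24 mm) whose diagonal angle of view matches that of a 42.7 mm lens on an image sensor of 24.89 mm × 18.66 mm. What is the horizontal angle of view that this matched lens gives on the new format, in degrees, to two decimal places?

Sensor diagonal = √(24.89² + 18.66²) = √967.7077 ≈ 31.1080 mm.
Sensor diagonal = √(36² + 24²) = √1872.0000 ≈ 43.2666 mm.
Equal diagonal AOV ⇒ f₂ = f₁ · 43.2666/31.1080 = 42.7 × 1.39085 ≈ 59.3894 mm.
Horizontal AOV on the new format = 2·arctan(36 / (2 × 59.3894)) = 2·arctan(0.30308) ≈ 33.7225°.

33.72°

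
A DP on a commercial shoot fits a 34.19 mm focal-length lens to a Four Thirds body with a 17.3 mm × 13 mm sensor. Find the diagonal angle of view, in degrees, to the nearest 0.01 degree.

35.12°

Sensor diagonal = √(17.3² + 13²) = √468.2900 ≈ 21.6400 mm.
Angle of view α = 2·arctan(d/2f) with d = 21.6400 mm and f = 34.19 mm.
d/2f = 0.31647; arctan(0.31647) ≈ 17.5609°, so α ≈ 35.1217°.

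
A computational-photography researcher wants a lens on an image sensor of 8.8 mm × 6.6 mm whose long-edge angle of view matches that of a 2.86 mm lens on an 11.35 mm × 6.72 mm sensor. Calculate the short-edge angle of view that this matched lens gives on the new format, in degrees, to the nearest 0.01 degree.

112.20°

Equal long-edge AOV ⇒ f₂ = f₁ · 8.8/11.35 = 2.86 × 0.77533 ≈ 2.2174 mm.
Short-edge AOV on the new format = 2·arctan(6.6 / (2 × 2.2174)) = 2·arctan(1.48820) ≈ 112.2015°.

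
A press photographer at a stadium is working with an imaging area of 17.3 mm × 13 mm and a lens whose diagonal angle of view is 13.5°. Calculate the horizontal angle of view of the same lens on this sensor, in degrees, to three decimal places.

Sensor diagonal = √(17.3² + 13²) = √468.2900 ≈ 21.6400 mm.
From the diagonal AOV: f = 21.6400 / (2·tan(6.75°)) = 21.6400 / 0.23672 ≈ 91.4178 mm.
Horizontal AOV = 2·arctan(17.3 / (2 × 91.4178)) = 2·arctan(0.09462) ≈ 10.8105°.

10.811°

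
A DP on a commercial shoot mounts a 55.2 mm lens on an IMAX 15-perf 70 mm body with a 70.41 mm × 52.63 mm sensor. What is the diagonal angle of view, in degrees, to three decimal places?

Sensor diagonal = √(70.41² + 52.63²) = √7727.4850 ≈ 87.9061 mm.
Angle of view α = 2·arctan(d/2f) with d = 87.9061 mm and f = 55.2 mm.
d/2f = 0.79625; arctan(0.79625) ≈ 38.5286°, so α ≈ 77.0572°.

77.057°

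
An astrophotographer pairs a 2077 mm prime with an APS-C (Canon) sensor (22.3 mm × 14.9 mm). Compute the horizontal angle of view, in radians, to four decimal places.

0.0107 rad

Angle of view α = 2·arctan(w/2f) with w = 22.3 mm and f = 2077 mm.
w/2f = 0.00537; arctan(0.00537) ≈ 0.0054 rad, so α ≈ 0.0107 rad.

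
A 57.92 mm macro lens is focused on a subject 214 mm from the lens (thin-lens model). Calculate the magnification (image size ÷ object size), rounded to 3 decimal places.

Thin lens: 1/f = 1/dₒ + 1/dᵢ → 1/dᵢ = 1/57.92 − 1/214 = 0.0125923 mm⁻¹, so dᵢ ≈ 79.4136 mm.
Magnification m = dᵢ/dₒ = 79.4136/214 ≈ 0.37109.

0.371×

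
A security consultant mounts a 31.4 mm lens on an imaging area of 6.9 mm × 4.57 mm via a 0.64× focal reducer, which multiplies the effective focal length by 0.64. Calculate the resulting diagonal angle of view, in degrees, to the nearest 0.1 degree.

Effective focal length f = 31.4 × 0.64 = 20.096 mm.
Sensor diagonal = √(6.9² + 4.57²) = √68.4949 ≈ 8.2762 mm.
α = 2·arctan(8.276 / (2 × 20.096)) = 2·arctan(0.20592) ≈ 23.2709°.

23.3°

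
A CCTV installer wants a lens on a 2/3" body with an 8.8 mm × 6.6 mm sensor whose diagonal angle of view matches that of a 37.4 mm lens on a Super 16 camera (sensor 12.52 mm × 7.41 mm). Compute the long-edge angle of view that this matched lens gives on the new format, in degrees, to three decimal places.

Sensor diagonal = √(12.52² + 7.41²) = √211.6585 ≈ 14.5485 mm.
Sensor diagonal = √(8.8² + 6.6²) = √121.0000 ≈ 11.0000 mm.
Equal diagonal AOV ⇒ f₂ = f₁ · 11.0000/14.5485 = 37.4 × 0.75609 ≈ 28.2779 mm.
Long-edge AOV on the new format = 2·arctan(8.8 / (2 × 28.2779)) = 2·arctan(0.15560) ≈ 17.6885°.

17.688°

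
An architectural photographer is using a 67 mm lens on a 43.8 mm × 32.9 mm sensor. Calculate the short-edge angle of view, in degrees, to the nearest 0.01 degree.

27.59°

Angle of view α = 2·arctan(h/2f) with h = 32.9 mm and f = 67 mm.
h/2f = 0.24552; arctan(0.24552) ≈ 13.7945°, so α ≈ 27.5891°.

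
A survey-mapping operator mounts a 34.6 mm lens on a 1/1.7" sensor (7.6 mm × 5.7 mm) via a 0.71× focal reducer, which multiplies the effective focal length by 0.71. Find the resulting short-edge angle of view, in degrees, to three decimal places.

13.235°

Effective focal length f = 34.6 × 0.71 = 24.566 mm.
α = 2·arctan(5.7 / (2 × 24.566)) = 2·arctan(0.11601) ≈ 13.2351°.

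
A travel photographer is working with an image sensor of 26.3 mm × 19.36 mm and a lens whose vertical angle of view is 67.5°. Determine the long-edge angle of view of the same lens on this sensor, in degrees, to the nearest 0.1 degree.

From the vertical AOV: f = 19.36 / (2·tan(33.75°)) = 19.36 / 1.33636 ≈ 14.4871 mm.
Long-edge AOV = 2·arctan(26.3 / (2 × 14.4871)) = 2·arctan(0.90770) ≈ 84.4601°.

84.5°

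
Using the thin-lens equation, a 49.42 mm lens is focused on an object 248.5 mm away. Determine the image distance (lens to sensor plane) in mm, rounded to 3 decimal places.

61.688 mm

1/dᵢ = 1/f − 1/dₒ = 1/49.42 − 1/248.5 = 0.0162106 mm⁻¹.
dᵢ = 1/0.0162106 ≈ 61.6881 mm.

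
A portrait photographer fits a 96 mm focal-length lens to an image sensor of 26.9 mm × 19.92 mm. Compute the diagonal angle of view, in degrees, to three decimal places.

19.779°

Sensor diagonal = √(26.9² + 19.92²) = √1120.4164 ≈ 33.4726 mm.
Angle of view α = 2·arctan(d/2f) with d = 33.4726 mm and f = 96 mm.
d/2f = 0.17434; arctan(0.17434) ≈ 9.8894°, so α ≈ 19.7787°.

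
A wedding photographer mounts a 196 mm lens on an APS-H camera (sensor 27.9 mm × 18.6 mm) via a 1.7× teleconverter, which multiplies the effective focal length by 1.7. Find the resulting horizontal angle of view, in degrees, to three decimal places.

Effective focal length f = 196 × 1.7 = 333.2 mm.
α = 2·arctan(27.9 / (2 × 333.2)) = 2·arctan(0.04187) ≈ 4.7948°.

4.795°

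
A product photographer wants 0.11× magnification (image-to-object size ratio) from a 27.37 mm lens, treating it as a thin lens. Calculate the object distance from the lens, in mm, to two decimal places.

276.19 mm

With m = dᵢ/dₒ and 1/f = 1/dₒ + 1/dᵢ, substituting dᵢ = m·dₒ gives 1/f = (1 + 1/m)/dₒ, hence dₒ = f·(1 + 1/m).
dₒ = 27.37 × (1 + 1/0.11) = 27.37 × 10.09091 ≈ 276.188 mm.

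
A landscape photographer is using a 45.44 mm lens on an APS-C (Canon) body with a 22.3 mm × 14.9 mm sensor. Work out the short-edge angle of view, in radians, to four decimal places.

0.3250 rad

Angle of view α = 2·arctan(h/2f) with h = 14.9 mm and f = 45.44 mm.
h/2f = 0.16395; arctan(0.16395) ≈ 0.1625 rad, so α ≈ 0.3250 rad.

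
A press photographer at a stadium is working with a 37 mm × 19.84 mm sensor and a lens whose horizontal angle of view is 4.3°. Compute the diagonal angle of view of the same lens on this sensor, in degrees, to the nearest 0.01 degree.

4.88°

From the horizontal AOV: f = 37 / (2·tan(2.15°)) = 37 / 0.07508 ≈ 492.7788 mm.
Sensor diagonal = √(37² + 19.84²) = √1762.6256 ≈ 41.9836 mm.
Diagonal AOV = 2·arctan(41.9836 / (2 × 492.7788)) = 2·arctan(0.04260) ≈ 4.8785°.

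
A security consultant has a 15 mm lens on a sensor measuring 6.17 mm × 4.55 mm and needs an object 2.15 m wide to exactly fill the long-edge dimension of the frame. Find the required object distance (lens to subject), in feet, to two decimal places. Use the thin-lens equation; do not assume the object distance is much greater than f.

W: 2.15 m = 2150 mm.
Magnification m = w/W = dᵢ/dₒ; combined with 1/f = 1/dₒ + 1/dᵢ this gives dₒ = f·(1 + W/w).
dₒ = 15 mm × (1 + 2150/6.17) = 15 × 349.4603 ≈ 5241.904 mm = 5241.904/304.8 ft = 17.1978 ft.

17.20 ft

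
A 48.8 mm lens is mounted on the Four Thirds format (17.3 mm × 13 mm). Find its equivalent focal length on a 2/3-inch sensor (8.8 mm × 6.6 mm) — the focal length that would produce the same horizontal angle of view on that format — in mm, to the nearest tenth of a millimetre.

Equal angle of view means equal width/f ratio, so f₂ = f₁ · (width₂/width₁) = 48.8 × 8.8/17.3.
f₂ = 48.8 × 0.50867 ≈ 24.823 mm.

24.8 mm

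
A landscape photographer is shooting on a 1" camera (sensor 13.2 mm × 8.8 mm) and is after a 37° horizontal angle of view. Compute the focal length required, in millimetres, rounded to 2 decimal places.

19.73 mm

From α = 2·arctan(w/2f) we get f = w / (2·tan(α/2)).
With w = 13.2 mm and α/2 = 18.5°, tan(α/2) ≈ 0.33460, so f ≈ 13.2 / 0.66919 ≈ 19.7253 mm.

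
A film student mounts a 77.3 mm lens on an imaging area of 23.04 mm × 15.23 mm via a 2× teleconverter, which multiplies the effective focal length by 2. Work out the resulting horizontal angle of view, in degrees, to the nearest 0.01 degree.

Effective focal length f = 77.3 × 2 = 154.6 mm.
α = 2·arctan(23.04 / (2 × 154.6)) = 2·arctan(0.07451) ≈ 8.5230°.

8.52°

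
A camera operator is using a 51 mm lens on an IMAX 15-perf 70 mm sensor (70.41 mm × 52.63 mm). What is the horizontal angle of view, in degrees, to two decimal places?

69.23°

Angle of view α = 2·arctan(w/2f) with w = 70.41 mm and f = 51 mm.
w/2f = 0.69029; arctan(0.69029) ≈ 34.6171°, so α ≈ 69.2342°.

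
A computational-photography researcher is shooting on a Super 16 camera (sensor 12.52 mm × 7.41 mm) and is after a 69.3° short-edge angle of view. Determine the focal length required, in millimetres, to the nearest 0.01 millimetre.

From α = 2·arctan(h/2f) we get f = h / (2·tan(α/2)).
With h = 7.41 mm and α/2 = 34.65°, tan(α/2) ≈ 0.69114, so f ≈ 7.41 / 1.38229 ≈ 5.3607 mm.

5.36 mm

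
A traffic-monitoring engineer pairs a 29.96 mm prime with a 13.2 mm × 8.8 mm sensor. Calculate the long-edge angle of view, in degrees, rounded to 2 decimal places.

24.85°

Angle of view α = 2·arctan(w/2f) with w = 13.2 mm and f = 29.96 mm.
w/2f = 0.22029; arctan(0.22029) ≈ 12.4235°, so α ≈ 24.8469°.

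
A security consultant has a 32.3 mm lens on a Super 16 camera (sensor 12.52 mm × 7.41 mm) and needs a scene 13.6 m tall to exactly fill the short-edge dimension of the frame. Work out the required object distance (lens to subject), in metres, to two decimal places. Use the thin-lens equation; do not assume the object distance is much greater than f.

W: 13.6 m = 13600 mm.
Magnification m = h/W = dᵢ/dₒ; combined with 1/f = 1/dₒ + 1/dᵢ this gives dₒ = f·(1 + W/h).
dₒ = 32.3 mm × (1 + 13600/7.41) = 32.3 × 1836.3576 ≈ 59314.351 mm = 59.3144 m.

59.31 m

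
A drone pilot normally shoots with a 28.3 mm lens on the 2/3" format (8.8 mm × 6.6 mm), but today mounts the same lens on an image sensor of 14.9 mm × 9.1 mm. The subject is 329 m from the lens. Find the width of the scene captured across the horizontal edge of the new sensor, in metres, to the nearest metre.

173 m

The focal length stays 28.3 mm; the relevant sensor dimension is now w = 14.9 mm. Object distance dₒ = 329 m = 329000 mm.
Thin-lens field width W = w·(dₒ − f)/f = 14.9 × (329000 − 28.3)/28.3 ≈ 173204.181 mm = 173.204 m.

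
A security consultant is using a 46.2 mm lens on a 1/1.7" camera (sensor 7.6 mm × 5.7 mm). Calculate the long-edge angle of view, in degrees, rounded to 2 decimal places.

Angle of view α = 2·arctan(w/2f) with w = 7.6 mm and f = 46.2 mm.
w/2f = 0.08225; arctan(0.08225) ≈ 4.7021°, so α ≈ 9.4041°.

9.40°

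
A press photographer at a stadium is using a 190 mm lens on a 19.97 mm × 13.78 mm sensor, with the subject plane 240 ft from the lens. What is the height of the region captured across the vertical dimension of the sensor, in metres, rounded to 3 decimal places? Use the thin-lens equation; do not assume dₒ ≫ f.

5.292 m

dₒ: 240 ft × 304.8 mm/ft = 73152.00 mm.
Similar triangles through the lens centre give W/dₒ = h/dᵢ; with 1/f = 1/dₒ + 1/dᵢ this gives W = h·(dₒ − f)/f.
W = 13.78 mm × (73152 − 190) / 190 = 13.78 × 384.0105 ≈ 5291.665 mm = 5.29166 m.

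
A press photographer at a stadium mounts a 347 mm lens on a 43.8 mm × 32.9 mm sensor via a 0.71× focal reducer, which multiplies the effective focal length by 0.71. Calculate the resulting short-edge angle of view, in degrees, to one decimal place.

7.6°

Effective focal length f = 347 × 0.71 = 246.37 mm.
α = 2·arctan(32.9 / (2 × 246.37)) = 2·arctan(0.06677) ≈ 7.6399°.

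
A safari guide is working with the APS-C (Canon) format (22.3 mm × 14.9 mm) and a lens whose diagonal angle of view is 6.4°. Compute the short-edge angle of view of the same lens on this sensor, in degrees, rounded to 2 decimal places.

3.56°

Sensor diagonal = √(22.3² + 14.9²) = √719.3000 ≈ 26.8198 mm.
From the diagonal AOV: f = 26.8198 / (2·tan(3.2°)) = 26.8198 / 0.11182 ≈ 239.8534 mm.
Short-edge AOV = 2·arctan(14.9 / (2 × 239.8534)) = 2·arctan(0.03106) ≈ 3.5581°.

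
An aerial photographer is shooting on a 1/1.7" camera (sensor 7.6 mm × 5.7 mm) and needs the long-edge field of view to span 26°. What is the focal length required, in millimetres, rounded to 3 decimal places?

16.460 mm

From α = 2·arctan(w/2f) we get f = w / (2·tan(α/2)).
With w = 7.6 mm and α/2 = 13°, tan(α/2) ≈ 0.23087, so f ≈ 7.6 / 0.46174 ≈ 16.4596 mm.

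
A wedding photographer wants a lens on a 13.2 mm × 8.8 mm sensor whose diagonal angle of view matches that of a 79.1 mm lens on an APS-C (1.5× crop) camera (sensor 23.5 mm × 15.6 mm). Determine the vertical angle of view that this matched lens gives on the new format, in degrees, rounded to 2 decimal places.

11.30°

Sensor diagonal = √(23.5² + 15.6²) = √795.6100 ≈ 28.2066 mm.
Sensor diagonal = √(13.2² + 8.8²) = √251.6800 ≈ 15.8644 mm.
Equal diagonal AOV ⇒ f₂ = f₁ · 15.8644/28.2066 = 79.1 × 0.56244 ≈ 44.4888 mm.
Vertical AOV on the new format = 2·arctan(8.8 / (2 × 44.4888)) = 2·arctan(0.09890) ≈ 11.2965°.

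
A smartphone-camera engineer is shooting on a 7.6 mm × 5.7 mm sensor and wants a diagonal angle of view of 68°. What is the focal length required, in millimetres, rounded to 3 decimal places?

Sensor diagonal = √(7.6² + 5.7²) = √90.2500 ≈ 9.5000 mm.
From α = 2·arctan(d/2f) we get f = d / (2·tan(α/2)).
With d = 9.5000 mm and α/2 = 34°, tan(α/2) ≈ 0.67451, so f ≈ 9.5000 / 1.34902 ≈ 7.0422 mm.

7.042 mm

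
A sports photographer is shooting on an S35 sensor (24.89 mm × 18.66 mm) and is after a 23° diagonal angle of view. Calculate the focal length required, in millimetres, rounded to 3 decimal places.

Sensor diagonal = √(24.89² + 18.66²) = √967.7077 ≈ 31.1080 mm.
From α = 2·arctan(d/2f) we get f = d / (2·tan(α/2)).
With d = 31.1080 mm and α/2 = 11.5°, tan(α/2) ≈ 0.20345, so f ≈ 31.1080 / 0.40690 ≈ 76.4504 mm.

76.450 mm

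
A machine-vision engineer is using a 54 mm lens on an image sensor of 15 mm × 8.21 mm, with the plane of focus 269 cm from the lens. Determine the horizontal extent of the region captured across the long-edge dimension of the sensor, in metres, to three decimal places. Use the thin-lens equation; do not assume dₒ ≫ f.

0.732 m

dₒ: 269 cm = 2690 mm.
Similar triangles through the lens centre give W/dₒ = w/dᵢ; with 1/f = 1/dₒ + 1/dᵢ this gives W = w·(dₒ − f)/f.
W = 15 mm × (2690 − 54) / 54 = 15 × 48.8148 ≈ 732.222 mm = 0.732222 m.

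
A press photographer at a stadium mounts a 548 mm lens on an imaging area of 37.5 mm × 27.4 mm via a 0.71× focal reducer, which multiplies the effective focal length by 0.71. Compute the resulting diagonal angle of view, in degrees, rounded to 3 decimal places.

Effective focal length f = 548 × 0.71 = 389.08 mm.
Sensor diagonal = √(37.5² + 27.4²) = √2157.0100 ≈ 46.4436 mm.
α = 2·arctan(46.444 / (2 × 389.08)) = 2·arctan(0.05968) ≈ 6.8312°.

6.831°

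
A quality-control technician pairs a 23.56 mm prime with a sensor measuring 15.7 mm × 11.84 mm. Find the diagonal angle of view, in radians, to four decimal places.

0.7907 rad

Sensor diagonal = √(15.7² + 11.84²) = √386.6756 ≈ 19.6641 mm.
Angle of view α = 2·arctan(d/2f) with d = 19.6641 mm and f = 23.56 mm.
d/2f = 0.41732; arctan(0.41732) ≈ 0.3953 rad, so α ≈ 0.7907 rad.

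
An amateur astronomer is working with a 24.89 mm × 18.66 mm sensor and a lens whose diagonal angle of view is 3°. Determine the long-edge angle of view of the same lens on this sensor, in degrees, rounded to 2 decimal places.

Sensor diagonal = √(24.89² + 18.66²) = √967.7077 ≈ 31.1080 mm.
From the diagonal AOV: f = 31.1080 / (2·tan(1.5°)) = 31.1080 / 0.05237 ≈ 593.9833 mm.
Long-edge AOV = 2·arctan(24.89 / (2 × 593.9833)) = 2·arctan(0.02095) ≈ 2.4005°.

2.40°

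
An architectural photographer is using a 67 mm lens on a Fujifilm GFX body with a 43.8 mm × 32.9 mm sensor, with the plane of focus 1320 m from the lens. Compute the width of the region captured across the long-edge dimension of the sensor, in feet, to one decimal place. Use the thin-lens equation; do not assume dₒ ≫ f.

2831.0 ft

dₒ: 1320 m = 1.32e+06 mm.
Similar triangles through the lens centre give W/dₒ = w/dᵢ; with 1/f = 1/dₒ + 1/dᵢ this gives W = w·(dₒ − f)/f.
W = 43.8 mm × (1.32e+06 − 67) / 67 = 43.8 × 19700.4925 ≈ 862881.573 mm = 862881.573/304.8 ft = 2830.98 ft.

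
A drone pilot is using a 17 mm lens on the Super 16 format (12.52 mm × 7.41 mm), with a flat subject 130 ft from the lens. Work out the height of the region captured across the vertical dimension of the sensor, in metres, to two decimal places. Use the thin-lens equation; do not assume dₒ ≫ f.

dₒ: 130 ft × 304.8 mm/ft = 39624.00 mm.
Similar triangles through the lens centre give W/dₒ = h/dᵢ; with 1/f = 1/dₒ + 1/dᵢ this gives W = h·(dₒ − f)/f.
W = 7.41 mm × (39624 − 17) / 17 = 7.41 × 2329.8235 ≈ 17263.992 mm = 17.264 m.

17.26 m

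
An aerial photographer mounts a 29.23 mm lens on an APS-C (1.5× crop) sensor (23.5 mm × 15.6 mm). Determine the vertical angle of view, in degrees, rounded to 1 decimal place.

Angle of view α = 2·arctan(h/2f) with h = 15.6 mm and f = 29.23 mm.
h/2f = 0.26685; arctan(0.26685) ≈ 14.9412°, so α ≈ 29.8824°.

29.9°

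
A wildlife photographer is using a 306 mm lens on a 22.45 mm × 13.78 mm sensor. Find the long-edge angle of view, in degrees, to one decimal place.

Angle of view α = 2·arctan(w/2f) with w = 22.45 mm and f = 306 mm.
w/2f = 0.03668; arctan(0.03668) ≈ 2.1008°, so α ≈ 4.2017°.

4.2°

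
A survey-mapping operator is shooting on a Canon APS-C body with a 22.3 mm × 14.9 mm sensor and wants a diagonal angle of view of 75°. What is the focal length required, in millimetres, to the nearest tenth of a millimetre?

17.5 mm

Sensor diagonal = √(22.3² + 14.9²) = √719.3000 ≈ 26.8198 mm.
From α = 2·arctan(d/2f) we get f = d / (2·tan(α/2)).
With d = 26.8198 mm and α/2 = 37.5°, tan(α/2) ≈ 0.76733, so f ≈ 26.8198 / 1.53465 ≈ 17.4761 mm.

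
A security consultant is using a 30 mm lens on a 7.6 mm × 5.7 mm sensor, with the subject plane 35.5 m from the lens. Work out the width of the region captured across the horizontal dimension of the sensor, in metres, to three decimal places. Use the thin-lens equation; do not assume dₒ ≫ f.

8.986 m

dₒ: 35.5 m = 35500 mm.
Similar triangles through the lens centre give W/dₒ = w/dᵢ; with 1/f = 1/dₒ + 1/dᵢ this gives W = w·(dₒ − f)/f.
W = 7.6 mm × (35500 − 30) / 30 = 7.6 × 1182.3333 ≈ 8985.733 mm = 8.98573 m.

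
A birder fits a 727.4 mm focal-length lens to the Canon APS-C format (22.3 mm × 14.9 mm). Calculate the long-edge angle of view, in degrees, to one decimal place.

1.8°

Angle of view α = 2·arctan(w/2f) with w = 22.3 mm and f = 727.4 mm.
w/2f = 0.01533; arctan(0.01533) ≈ 0.8782°, so α ≈ 1.7564°.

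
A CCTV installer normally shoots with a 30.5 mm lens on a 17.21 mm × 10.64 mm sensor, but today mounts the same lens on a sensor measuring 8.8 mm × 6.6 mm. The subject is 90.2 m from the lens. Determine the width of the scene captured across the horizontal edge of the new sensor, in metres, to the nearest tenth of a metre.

The focal length stays 30.5 mm; the relevant sensor dimension is now w = 8.8 mm. Object distance dₒ = 90.2 m = 90200 mm.
Thin-lens field width W = w·(dₒ − f)/f = 8.8 × (90200 − 30.5)/30.5 ≈ 26016.118 mm = 26.0161 m.

26.0 m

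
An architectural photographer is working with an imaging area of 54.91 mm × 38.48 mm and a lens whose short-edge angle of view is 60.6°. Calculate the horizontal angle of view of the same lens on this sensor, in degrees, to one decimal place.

79.6°

From the short-edge AOV: f = 38.48 / (2·tan(30.3°)) = 38.48 / 1.16871 ≈ 32.9253 mm.
Horizontal AOV = 2·arctan(54.91 / (2 × 32.9253)) = 2·arctan(0.83386) ≈ 79.6465°.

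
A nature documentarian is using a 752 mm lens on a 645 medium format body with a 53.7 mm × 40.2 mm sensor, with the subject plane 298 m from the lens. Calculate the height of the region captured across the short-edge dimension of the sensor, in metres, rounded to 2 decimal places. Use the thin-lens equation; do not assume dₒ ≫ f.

15.89 m

dₒ: 298 m = 298000 mm.
Similar triangles through the lens centre give W/dₒ = h/dᵢ; with 1/f = 1/dₒ + 1/dᵢ this gives W = h·(dₒ − f)/f.
W = 40.2 mm × (298000 − 752) / 752 = 40.2 × 395.2766 ≈ 15890.119 mm = 15.8901 m.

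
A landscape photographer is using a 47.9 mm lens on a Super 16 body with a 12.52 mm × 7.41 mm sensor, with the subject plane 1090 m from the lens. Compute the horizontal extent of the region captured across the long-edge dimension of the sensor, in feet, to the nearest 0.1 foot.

934.7 ft

dₒ: 1090 m = 1.09e+06 mm.
Similar triangles through the lens centre give W/dₒ = w/dᵢ; with 1/f = 1/dₒ + 1/dᵢ this gives W = w·(dₒ − f)/f.
W = 12.52 mm × (1.09e+06 − 47.9) / 47.9 = 12.52 × 22754.7411 ≈ 284889.359 mm = 284889.359/304.8 ft = 934.676 ft.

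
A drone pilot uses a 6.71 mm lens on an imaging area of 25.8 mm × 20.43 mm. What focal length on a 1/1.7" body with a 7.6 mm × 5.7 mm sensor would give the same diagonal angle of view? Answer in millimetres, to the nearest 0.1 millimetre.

1.9 mm

Sensor diagonal = √(25.8² + 20.43²) = √1083.0249 ≈ 32.9093 mm.
Sensor diagonal = √(7.6² + 5.7²) = √90.2500 ≈ 9.5000 mm.
Equal angle of view means equal diagonal/f ratio, so f₂ = f₁ · (diagonal₂/diagonal₁) = 6.71 × 9.5000/32.9093.
f₂ = 6.71 × 0.28867 ≈ 1.937 mm.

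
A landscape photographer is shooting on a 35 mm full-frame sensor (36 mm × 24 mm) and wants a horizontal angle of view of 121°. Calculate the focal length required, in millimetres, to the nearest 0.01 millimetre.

From α = 2·arctan(w/2f) we get f = w / (2·tan(α/2)).
With w = 36 mm and α/2 = 60.5°, tan(α/2) ≈ 1.76749, so f ≈ 36 / 3.53499 ≈ 10.1839 mm.

10.18 mm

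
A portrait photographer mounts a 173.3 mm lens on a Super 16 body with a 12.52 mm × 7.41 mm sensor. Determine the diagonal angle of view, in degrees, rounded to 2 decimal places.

4.81°

Sensor diagonal = √(12.52² + 7.41²) = √211.6585 ≈ 14.5485 mm.
Angle of view α = 2·arctan(d/2f) with d = 14.5485 mm and f = 173.3 mm.
d/2f = 0.04197; arctan(0.04197) ≈ 2.4036°, so α ≈ 4.8071°.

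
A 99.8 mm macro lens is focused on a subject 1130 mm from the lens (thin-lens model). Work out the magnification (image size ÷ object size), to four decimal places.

Thin lens: 1/f = 1/dₒ + 1/dᵢ → 1/dᵢ = 1/99.8 − 1/1130 = 0.0091351 mm⁻¹, so dᵢ ≈ 109.4681 mm.
Magnification m = dᵢ/dₒ = 109.4681/1130 ≈ 0.09687.

0.0969×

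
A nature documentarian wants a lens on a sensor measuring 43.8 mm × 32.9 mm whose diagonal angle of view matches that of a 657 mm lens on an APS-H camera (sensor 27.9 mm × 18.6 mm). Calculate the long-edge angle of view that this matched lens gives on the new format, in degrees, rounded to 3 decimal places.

Sensor diagonal = √(27.9² + 18.6²) = √1124.3700 ≈ 33.5316 mm.
Sensor diagonal = √(43.8² + 32.9²) = √3000.8500 ≈ 54.7800 mm.
Equal diagonal AOV ⇒ f₂ = f₁ · 54.7800/33.5316 = 657 × 1.63368 ≈ 1073.3291 mm.
Long-edge AOV on the new format = 2·arctan(43.8 / (2 × 1073.3291)) = 2·arctan(0.02040) ≈ 2.3378°.

2.338°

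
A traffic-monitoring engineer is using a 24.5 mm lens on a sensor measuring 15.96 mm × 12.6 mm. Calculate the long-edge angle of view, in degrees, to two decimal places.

36.08°

Angle of view α = 2·arctan(w/2f) with w = 15.96 mm and f = 24.5 mm.
w/2f = 0.32571; arctan(0.32571) ≈ 18.0412°, so α ≈ 36.0823°.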